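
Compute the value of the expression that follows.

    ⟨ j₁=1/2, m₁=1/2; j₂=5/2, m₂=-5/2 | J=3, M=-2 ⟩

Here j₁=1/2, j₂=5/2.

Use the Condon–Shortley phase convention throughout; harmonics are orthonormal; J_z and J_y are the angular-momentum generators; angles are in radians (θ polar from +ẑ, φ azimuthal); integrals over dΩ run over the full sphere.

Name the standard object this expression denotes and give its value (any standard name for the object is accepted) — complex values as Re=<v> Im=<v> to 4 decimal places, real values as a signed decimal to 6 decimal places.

Clebsch–Gordan coefficient, +√(1/6) ≈ +0.408248

This is a Clebsch–Gordan (vector-coupling) coefficient.
j₁+j₂−J=0  J+j₁−j₂=1  J−j₁+j₂=5  j₁+j₂+J+1=7
(j₁±m₁, j₂±m₂, J±M) = (1,0,0,5,1,5)
P² = 2400
sum k=0..0:
  [0] +1/120 = 1/120
S = 1/120
C² = P²·S² = 1/6 ; C = +0.408248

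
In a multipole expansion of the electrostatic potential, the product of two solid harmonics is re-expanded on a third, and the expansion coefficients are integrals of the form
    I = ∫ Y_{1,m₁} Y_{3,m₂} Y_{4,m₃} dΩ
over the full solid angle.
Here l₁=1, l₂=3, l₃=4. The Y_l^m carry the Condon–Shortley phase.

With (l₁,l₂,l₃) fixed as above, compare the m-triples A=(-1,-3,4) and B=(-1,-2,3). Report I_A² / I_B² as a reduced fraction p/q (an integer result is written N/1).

4/3

l's match ⇒ only the (l;m) 3-j factors differ between A and B.
A: triangle coeff Δ(1,3,4) = 1/252; Σ_t [0,0]: t=0:+1/1440 = 1/1440; (3j)²=1/9 [(1 3 4; -1 -3 4)], sign=+1
B: triangle coeff Δ(1,3,4) = 1/252; Σ_t [0,0]: t=0:+1/240 = 1/240; (3j)²=1/12 [(1 3 4; -1 -2 3)], sign=-1
I_A²/I_B² = (1/9)/(1/12) = 4/3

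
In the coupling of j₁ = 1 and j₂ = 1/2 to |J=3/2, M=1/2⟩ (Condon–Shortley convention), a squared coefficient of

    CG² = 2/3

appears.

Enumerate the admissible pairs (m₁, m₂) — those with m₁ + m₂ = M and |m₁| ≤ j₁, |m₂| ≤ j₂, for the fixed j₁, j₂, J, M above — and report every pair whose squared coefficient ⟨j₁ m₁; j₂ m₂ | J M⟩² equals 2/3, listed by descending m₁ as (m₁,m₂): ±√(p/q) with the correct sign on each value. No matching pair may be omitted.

Admissible pairs with m₁+m₂ = M = 1/2: (0,1/2), (1,-1/2)
  (m₁,m₂)=(1,-1/2): CG² = 1/3, CG = +√(1/3)
  (m₁,m₂)=(0,1/2): CG² = 2/3, CG = +√(2/3)   ← matches the target
Pairs with CG² = 2/3: (0,1/2): +√(2/3)

(0,1/2): +√(2/3)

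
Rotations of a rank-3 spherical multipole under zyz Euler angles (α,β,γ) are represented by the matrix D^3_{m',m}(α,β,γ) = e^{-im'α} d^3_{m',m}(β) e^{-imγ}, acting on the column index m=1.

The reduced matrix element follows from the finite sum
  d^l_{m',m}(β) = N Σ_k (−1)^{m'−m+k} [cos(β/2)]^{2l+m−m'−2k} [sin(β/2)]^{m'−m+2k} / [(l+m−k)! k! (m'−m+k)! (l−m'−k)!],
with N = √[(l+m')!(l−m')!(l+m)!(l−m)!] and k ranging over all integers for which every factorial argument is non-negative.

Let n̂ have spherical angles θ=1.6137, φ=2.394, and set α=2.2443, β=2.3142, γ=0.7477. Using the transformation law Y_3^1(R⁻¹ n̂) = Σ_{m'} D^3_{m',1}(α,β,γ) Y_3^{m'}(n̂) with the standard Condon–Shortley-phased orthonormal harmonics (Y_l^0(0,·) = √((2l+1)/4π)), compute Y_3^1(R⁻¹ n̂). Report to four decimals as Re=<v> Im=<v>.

Re=0.2199 Im=-0.3260

Need the full column D^3_{m',1} for m'=−3..3 at α=2.2443, β=2.3142, γ=0.7477.
cos(β/2)=0.401997, sin(β/2)=0.915641
d^3_{-3,1}: single k=4 term ⇒ +0.439938;  D = +0.420550-0.129164i
d^3_{-2,1}: k∈[3..4] ⇒ +0.315408 -0.818180 = -0.502772;  D = +0.415152+0.283599i
d^3_{-1,1}: k∈[2..4] ⇒ +0.131369 -0.908732 +0.589321 = -0.188043;  D = -0.013939-0.187525i
d^3_{0,1}: k∈[1..3] ⇒ +0.033299 -0.518269 +0.896271 = +0.411302;  D = +0.301589-0.279666i
d^3_{1,1}: k∈[0..2] ⇒ +0.004220 -0.175158 +0.681549 = +0.510611;  D = -0.504909-0.076099i
d^3_{2,1}: k∈[0..1] ⇒ -0.030397 +0.315408 = +0.285011;  D = +0.142582+0.246782i
d^3_{3,1}: single k=0 term ⇒ +0.084798;  D = +0.030931-0.078955i
Y_3^{m'}(θ=1.6137,φ=2.394) and Σ D·Y over m':
  (+0.4206-0.1292i)·(+0.2590-0.3256i)  (+0.4152+0.2836i)·(-0.0033-0.0436i)  (-0.0139-0.1875i)·(+0.2346+0.2175i)  (+0.3016-0.2797i)·(+0.0479+0.0000i)  (-0.5049-0.0761i)·(-0.2346+0.2175i)  (+0.1426+0.2468i)·(-0.0033+0.0436i)  (+0.0309-0.0790i)·(-0.2590-0.3256i)
Y_3^1(R⁻¹ n̂) = +0.219873-0.326037i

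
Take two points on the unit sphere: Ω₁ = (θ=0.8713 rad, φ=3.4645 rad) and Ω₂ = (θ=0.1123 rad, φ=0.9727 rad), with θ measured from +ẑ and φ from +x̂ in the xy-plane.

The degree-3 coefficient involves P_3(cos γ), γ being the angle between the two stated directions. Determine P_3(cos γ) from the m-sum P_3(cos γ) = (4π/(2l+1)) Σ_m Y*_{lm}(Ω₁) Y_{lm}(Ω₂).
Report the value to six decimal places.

Addition theorem: P_3(cos γ) = (4π/7) Σ_m Y*_{lm}(Ω₁) Y_{lm}(Ω₂), m = −3…3:
  term(m=-3) = +0.000041+0.000102i   from Y*(Ω₁)=-0.105858-0.154046i, Y(Ω₂)=-0.000573-0.000130i
  term(m=-2) = +0.001316-0.004734i   from Y*(Ω₁)=+0.307655+0.231855i, Y(Ω₂)=-0.004667-0.011869i
  term(m=-1) = -0.030114+0.022883i   from Y*(Ω₁)=-0.251531-0.084167i, Y(Ω₂)=+0.080290-0.117841i
  term(m=+0) = -0.160066-0.000000i   from Y*(Ω₁)=-0.222820-0.000000i, Y(Ω₂)=+0.718367+0.000000i
  term(m=+1) = -0.030114-0.022883i   from Y*(Ω₁)=+0.251531-0.084167i, Y(Ω₂)=-0.080290-0.117841i
  term(m=+2) = +0.001316+0.004734i   from Y*(Ω₁)=+0.307655-0.231855i, Y(Ω₂)=-0.004667+0.011869i
  term(m=+3) = +0.000041-0.000102i   from Y*(Ω₁)=+0.105858-0.154046i, Y(Ω₂)=+0.000573-0.000130i
Σ over m = -0.217580+0.000000i; ×(4π/7) → -0.390599+0.000000i. Real part: -0.390599

-0.390599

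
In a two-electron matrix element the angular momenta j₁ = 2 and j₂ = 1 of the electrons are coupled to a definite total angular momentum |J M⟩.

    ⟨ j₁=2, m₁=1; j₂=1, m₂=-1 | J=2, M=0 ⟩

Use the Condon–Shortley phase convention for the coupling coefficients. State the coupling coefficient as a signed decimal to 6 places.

+√(1/2) = +0.707107

√[5·1!3!1!/6! · 3!1!0!2!2!2!] = √(2)
  +(−1)^0/∏(0,1,1,0,2,1)! = 1/2  (running 1/2)
⟨..|..⟩ = √(2)·(1/2) = +0.707107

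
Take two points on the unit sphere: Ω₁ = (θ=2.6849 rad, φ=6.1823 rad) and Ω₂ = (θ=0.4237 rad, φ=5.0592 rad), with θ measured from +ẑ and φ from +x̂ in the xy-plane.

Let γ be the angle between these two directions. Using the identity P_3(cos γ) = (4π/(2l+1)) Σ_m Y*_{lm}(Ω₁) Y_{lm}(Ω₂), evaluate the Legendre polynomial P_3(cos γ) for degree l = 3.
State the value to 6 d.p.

Term-by-term m-sum for l=3 (normalisation 4π/7 = 1.795196):
  [-3]  conj(Y_{3,-3})(Ω₁) = +0.034153-0.010664i ; Y_{3,-3}(Ω₂) = -0.025012-0.014667i ; Δ = -0.001011-0.000234i
  [-2]  conj(Y_{3,-2})(Ω₁) = -0.174754+0.035747i ; Y_{3,-2}(Ω₂) = -0.121087+0.100677i ; Δ = +0.017562-0.021922i
  [-1]  conj(Y_{3,-1})(Ω₁) = +0.429300-0.043458i ; Y_{3,-1}(Ω₂) = +0.142482+0.394229i ; Δ = +0.078300+0.163050i
  [+0]  conj(Y_{3,0})(Ω₁) = -0.344201-0.000000i ; Y_{3,0}(Ω₂) = +0.392849+0.000000i ; Δ = -0.135219-0.000000i
  [+1]  conj(Y_{3,1})(Ω₁) = -0.429300-0.043458i ; Y_{3,1}(Ω₂) = -0.142482+0.394229i ; Δ = +0.078300-0.163050i
  [+2]  conj(Y_{3,2})(Ω₁) = -0.174754-0.035747i ; Y_{3,2}(Ω₂) = -0.121087-0.100677i ; Δ = +0.017562+0.021922i
  [+3]  conj(Y_{3,3})(Ω₁) = -0.034153-0.010664i ; Y_{3,3}(Ω₂) = +0.025012-0.014667i ; Δ = -0.001011+0.000234i
Σ over m = +0.054482+0.000000i; ×(4π/7) → +0.097806+0.000000i. Real part: 0.097806

0.097806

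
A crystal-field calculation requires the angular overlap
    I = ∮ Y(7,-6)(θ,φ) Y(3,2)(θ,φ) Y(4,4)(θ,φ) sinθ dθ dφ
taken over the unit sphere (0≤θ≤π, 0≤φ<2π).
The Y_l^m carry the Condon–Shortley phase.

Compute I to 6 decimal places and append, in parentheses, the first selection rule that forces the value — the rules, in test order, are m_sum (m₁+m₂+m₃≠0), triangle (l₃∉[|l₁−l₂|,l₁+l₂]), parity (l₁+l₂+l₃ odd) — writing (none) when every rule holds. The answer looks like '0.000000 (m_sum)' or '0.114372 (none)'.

m-sum 0 ✓  L=14 even ✓  4≤4≤10 ✓
Π(2lᵢ+1) = 15×7×9 = 945
triangle coeff Δ(7,3,4) = 1/45045
Σ_t [3,3]: t=3:−1/20736 = -1/20736
(3j)²=35/1287 [(7 3 4; 0 0 0)], sign=-1
Σ_t [5,5]: t=5:−1/4838400 = -1/4838400
(3j)²=1/35 [(7 3 4; -6 2 4)], sign=-1
⇒ 4πI² = 105/143
I = (+1)√(105/143/(4π)) = 0.24172507
No selection rule forces the value: the integral is nonzero (none).

0.241725 (none)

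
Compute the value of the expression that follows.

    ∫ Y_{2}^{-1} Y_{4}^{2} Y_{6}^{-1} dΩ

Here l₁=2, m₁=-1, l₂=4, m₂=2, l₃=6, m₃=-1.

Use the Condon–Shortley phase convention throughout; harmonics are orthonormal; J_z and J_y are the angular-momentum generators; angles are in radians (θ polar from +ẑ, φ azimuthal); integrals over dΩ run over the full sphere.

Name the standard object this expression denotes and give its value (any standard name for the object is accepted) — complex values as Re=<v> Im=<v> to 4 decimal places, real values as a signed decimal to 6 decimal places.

Gaunt coefficient, -0.133065

This is a Gaunt coefficient — the integral of a triple product of spherical harmonics over the sphere.
Rules hold: Σm=0, L=12 even, 2≤6≤6.
N = 5·9·13 = 585
Δ = 0!·4!·8!/13! = 1/6435
Racah Σ t=0..0: t=0:+1/2304 = 1/2304
⇒ 3j(2 4 6; 0 0 0)² = 5/143, sgn +1
Racah Σ t=0..0: t=0:+1/8640 = 1/8640
⇒ 3j(2 4 6; -1 2 -1)² = 14/1287, sgn -1
4πI² = N·(3j₀)²·(3jₘ)² = 350/1573
I = -1·√(0.222505/4π) = -0.13306527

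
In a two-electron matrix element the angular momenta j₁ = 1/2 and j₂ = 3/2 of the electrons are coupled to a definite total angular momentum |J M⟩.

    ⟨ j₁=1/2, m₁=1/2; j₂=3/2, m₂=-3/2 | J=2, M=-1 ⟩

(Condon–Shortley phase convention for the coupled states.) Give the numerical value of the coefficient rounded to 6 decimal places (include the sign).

+√(1/4) ≈ +0.500000

j₁+j₂−J=0  J+j₁−j₂=1  J−j₁+j₂=3  j₁+j₂+J+1=5
(j₁±m₁, j₂±m₂, J±M) = (1,0,0,3,1,3)
P² = 9
sum k=0..0:
  [0] +1/6 = 1/6
S = 1/6
C² = P²·S² = 1/4 ; C = +0.500000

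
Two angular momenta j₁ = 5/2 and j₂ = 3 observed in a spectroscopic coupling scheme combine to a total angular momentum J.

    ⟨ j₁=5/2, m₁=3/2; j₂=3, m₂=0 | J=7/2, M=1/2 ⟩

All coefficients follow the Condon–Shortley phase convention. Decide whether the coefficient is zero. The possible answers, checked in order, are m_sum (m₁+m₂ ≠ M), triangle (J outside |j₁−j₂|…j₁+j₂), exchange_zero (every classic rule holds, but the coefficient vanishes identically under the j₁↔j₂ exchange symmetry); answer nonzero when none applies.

m_sum

m-sum: m₁+m₂ = 3/2+0 = 3/2, M = 1/2  ✗ ⇒ coefficient is 0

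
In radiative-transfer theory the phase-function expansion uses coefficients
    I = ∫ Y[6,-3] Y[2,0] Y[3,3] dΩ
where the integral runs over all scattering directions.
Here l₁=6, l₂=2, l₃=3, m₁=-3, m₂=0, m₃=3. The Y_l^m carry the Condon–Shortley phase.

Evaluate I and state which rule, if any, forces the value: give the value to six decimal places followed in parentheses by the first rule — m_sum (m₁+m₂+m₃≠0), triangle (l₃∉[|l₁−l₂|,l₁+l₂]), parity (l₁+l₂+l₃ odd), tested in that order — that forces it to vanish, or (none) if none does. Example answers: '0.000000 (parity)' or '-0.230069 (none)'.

0.000000 (triangle)

l₃=3 ∉ [4,8] — triangle fails ⇒ I = 0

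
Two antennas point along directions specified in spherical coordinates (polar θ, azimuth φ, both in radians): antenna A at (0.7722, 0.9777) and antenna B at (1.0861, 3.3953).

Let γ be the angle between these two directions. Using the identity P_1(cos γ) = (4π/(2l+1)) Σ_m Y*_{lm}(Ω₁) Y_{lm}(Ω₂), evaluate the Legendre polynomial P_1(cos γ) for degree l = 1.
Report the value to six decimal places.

-0.128708

Expand P_1 via completeness: Σ_{m} conj(Y_{1,m}) at Ω₁ times Y_{1,m} at Ω₂ —
  m=-1: Y*=0.13473 + 0.19989j  Y=-0.29591 + 0.07673j  product -0.05521 - 0.04881j
  m=+0: Y*=0.35002 + 0.00000j  Y=0.22766 + 0.00000j  product 0.07969 + 0.00000j
  m=+1: Y*=-0.13473 + 0.19989j  Y=0.29591 + 0.07673j  product -0.05521 + 0.04881j
Accumulated sum -0.03073 + 0.00000j; after 4π/(2l+1) scaling, -0.12871 + 0.00000j ⇒ P_1 = -0.128708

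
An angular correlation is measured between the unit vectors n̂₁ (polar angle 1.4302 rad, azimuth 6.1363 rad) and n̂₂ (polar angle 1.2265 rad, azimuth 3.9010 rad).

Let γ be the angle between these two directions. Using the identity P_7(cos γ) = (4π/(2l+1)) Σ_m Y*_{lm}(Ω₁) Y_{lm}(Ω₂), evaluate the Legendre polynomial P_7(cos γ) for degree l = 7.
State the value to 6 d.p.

-0.271478

Term-by-term m-sum for l=7 (normalisation 4π/15 = 0.837758):
  [-7]  conj(Y_{7,-7})(Ω₁) = +0.240887-0.399502i ; Y_{7,-7}(Ω₂) = -0.185826-0.269613i ; Δ = -0.152474+0.009292i
  [-6]  conj(Y_{7,-6})(Ω₁) = +0.157153-0.190611i ; Y_{7,-6}(Ω₂) = -0.068234+0.433999i ; Δ = +0.072002+0.081211i
  [-5]  conj(Y_{7,-5})(Ω₁) = -0.193005+0.174268i ; Y_{7,-5}(Ω₂) = +0.103425-0.079516i ; Δ = -0.006104+0.033371i
  [-4]  conj(Y_{7,-4})(Ω₁) = -0.225791+0.150377i ; Y_{7,-4}(Ω₂) = +0.293798+0.030655i ; Δ = -0.070947+0.037259i
  [-3]  conj(Y_{7,-3})(Ω₁) = +0.170862-0.080575i ; Y_{7,-3}(Ω₂) = -0.159708-0.186779i ; Δ = -0.042338-0.019045i
  [-2]  conj(Y_{7,-2})(Ω₁) = +0.265299-0.080259i ; Y_{7,-2}(Ω₂) = +0.010513-0.202057i ; Δ = -0.013428-0.054449i
  [-1]  conj(Y_{7,-1})(Ω₁) = -0.158696+0.023479i ; Y_{7,-1}(Ω₂) = -0.200142+0.190000i ; Δ = +0.027301-0.034851i
  [+0]  conj(Y_{7,0})(Ω₁) = -0.278247-0.000000i ; Y_{7,0}(Ω₂) = -0.172238+0.000000i ; Δ = +0.047925+0.000000i
  [+1]  conj(Y_{7,1})(Ω₁) = +0.158696+0.023479i ; Y_{7,1}(Ω₂) = +0.200142+0.190000i ; Δ = +0.027301+0.034851i
  [+2]  conj(Y_{7,2})(Ω₁) = +0.265299+0.080259i ; Y_{7,2}(Ω₂) = +0.010513+0.202057i ; Δ = -0.013428+0.054449i
  [+3]  conj(Y_{7,3})(Ω₁) = -0.170862-0.080575i ; Y_{7,3}(Ω₂) = +0.159708-0.186779i ; Δ = -0.042338+0.019045i
  [+4]  conj(Y_{7,4})(Ω₁) = -0.225791-0.150377i ; Y_{7,4}(Ω₂) = +0.293798-0.030655i ; Δ = -0.070947-0.037259i
  [+5]  conj(Y_{7,5})(Ω₁) = +0.193005+0.174268i ; Y_{7,5}(Ω₂) = -0.103425-0.079516i ; Δ = -0.006104-0.033371i
  [+6]  conj(Y_{7,6})(Ω₁) = +0.157153+0.190611i ; Y_{7,6}(Ω₂) = -0.068234-0.433999i ; Δ = +0.072002-0.081211i
  [+7]  conj(Y_{7,7})(Ω₁) = -0.240887-0.399502i ; Y_{7,7}(Ω₂) = +0.185826-0.269613i ; Δ = -0.152474-0.009292i
Σ over m = -0.324053+0.000000i; ×(4π/15) → -0.271478+0.000000i. Real part: -0.271478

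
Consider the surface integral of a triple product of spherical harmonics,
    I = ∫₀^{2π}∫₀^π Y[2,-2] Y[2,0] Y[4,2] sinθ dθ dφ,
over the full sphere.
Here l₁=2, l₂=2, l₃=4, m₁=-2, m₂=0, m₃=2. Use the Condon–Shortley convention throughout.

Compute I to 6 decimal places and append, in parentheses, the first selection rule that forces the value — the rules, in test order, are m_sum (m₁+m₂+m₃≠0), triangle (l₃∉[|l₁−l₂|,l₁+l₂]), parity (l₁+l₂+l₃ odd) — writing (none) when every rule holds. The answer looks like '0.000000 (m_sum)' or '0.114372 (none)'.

0.156078 (none)

Rules hold: Σm=0, L=8 even, 0≤4≤4.
N = 5·5·9 = 225
Δ = 0!·4!·4!/9! = 1/630
Racah Σ t=0..0: t=0:+1/16 = 1/16
⇒ 3j(2 2 4; 0 0 0)² = 2/35, sgn +1
Racah Σ t=0..0: t=0:+1/96 = 1/96
⇒ 3j(2 2 4; -2 0 2)² = 1/42, sgn +1
4πI² = N·(3j₀)²·(3jₘ)² = 15/49
I = +1·√(0.306122/4π) = 0.15607835
No selection rule forces the value: the integral is nonzero (none).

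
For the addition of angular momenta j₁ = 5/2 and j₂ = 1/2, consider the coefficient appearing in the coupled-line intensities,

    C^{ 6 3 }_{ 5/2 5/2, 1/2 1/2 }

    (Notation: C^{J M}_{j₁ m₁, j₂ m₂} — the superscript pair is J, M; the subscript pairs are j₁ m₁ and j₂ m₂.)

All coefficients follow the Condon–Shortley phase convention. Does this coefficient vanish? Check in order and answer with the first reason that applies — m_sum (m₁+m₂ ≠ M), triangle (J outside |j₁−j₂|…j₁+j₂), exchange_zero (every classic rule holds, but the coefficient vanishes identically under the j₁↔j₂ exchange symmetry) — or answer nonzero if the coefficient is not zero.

m-sum: m₁+m₂ = 5/2+1/2 = 3, M = 3  ✓
triangle: need |j₁−j₂| ≤ J ≤ j₁+j₂, i.e. J ∈ [2, 3]; J = 6 is outside ✗ ⇒ coefficient is 0

triangle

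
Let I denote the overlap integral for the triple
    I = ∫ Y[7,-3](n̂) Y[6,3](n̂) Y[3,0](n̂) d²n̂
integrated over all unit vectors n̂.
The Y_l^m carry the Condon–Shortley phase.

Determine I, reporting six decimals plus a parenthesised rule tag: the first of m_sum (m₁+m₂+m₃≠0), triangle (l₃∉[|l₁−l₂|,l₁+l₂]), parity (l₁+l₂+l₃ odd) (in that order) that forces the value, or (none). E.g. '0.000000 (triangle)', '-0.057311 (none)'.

-0.008134 (none)

Checks pass: Σm=0; 16 even; l₃=3∈[1,13].
(2·7+1)(2·6+1)(2·3+1) = 1365
Δ: 10! 4! 2! / 17! → 1/2042040
sum: t=4:+1/207360 t=5:−1/57600 t=6:+1/207360 = -1/129600
3j²(7 6 3; 0 0 0) = Δ·Π!·Σ² = 168/12155  (sign +1)
sum: t=7:−1/362880 t=8:+1/322560 t=9:−1/4354560 = 1/8709120
3j²(7 6 3; -3 3 0) = Δ·Π!·Σ² = 3/68068  (sign -1)
combine: 4πI² = 1365·168/12155·3/68068 = 378/454597
take √, sign -1: I = -0.00813444
No selection rule forces the value: the integral is nonzero (none).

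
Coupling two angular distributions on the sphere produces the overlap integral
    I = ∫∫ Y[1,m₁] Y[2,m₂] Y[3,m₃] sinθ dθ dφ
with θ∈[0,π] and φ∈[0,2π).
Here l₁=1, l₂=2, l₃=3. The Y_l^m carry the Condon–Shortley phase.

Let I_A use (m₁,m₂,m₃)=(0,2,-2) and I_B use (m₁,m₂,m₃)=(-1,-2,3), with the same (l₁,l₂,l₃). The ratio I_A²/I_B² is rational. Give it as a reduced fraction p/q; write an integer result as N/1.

1/3

l's match ⇒ only the (l;m) 3-j factors differ between A and B.
A: triangle coeff Δ(1,2,3) = 1/105; Σ_t [0,0]: t=0:+1/24 = 1/24; (3j)²=1/21 [(1 2 3; 0 2 -2)], sign=-1
B: triangle coeff Δ(1,2,3) = 1/105; Σ_t [0,0]: t=0:+1/48 = 1/48; (3j)²=1/7 [(1 2 3; -1 -2 3)], sign=+1
I_A²/I_B² = (1/21)/(1/7) = 1/3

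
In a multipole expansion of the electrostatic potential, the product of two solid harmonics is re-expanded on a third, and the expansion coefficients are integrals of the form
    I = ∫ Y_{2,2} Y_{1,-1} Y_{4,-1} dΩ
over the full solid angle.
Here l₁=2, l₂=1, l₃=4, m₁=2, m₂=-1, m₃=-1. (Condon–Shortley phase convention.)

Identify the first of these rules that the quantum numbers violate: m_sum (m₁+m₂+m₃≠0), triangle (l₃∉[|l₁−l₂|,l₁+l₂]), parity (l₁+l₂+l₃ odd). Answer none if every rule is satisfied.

m₁+m₂+m₃ = 2 − 1 − 1 = 0  ✓
triangle: need |l₁−l₂| ≤ l₃ ≤ l₁+l₂ = [1,3]; l₃=4 is outside  ✗
parity: l₁+l₂+l₃ = 7 is odd

triangle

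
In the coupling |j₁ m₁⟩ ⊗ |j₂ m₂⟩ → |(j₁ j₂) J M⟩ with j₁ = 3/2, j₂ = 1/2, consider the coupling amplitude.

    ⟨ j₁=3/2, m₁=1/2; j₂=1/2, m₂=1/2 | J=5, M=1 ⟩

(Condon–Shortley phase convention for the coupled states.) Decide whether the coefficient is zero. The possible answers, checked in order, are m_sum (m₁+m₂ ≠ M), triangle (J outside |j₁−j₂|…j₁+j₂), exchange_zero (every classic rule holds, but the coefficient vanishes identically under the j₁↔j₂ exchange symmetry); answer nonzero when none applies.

triangle

m-sum: m₁+m₂ = 1/2+1/2 = 1, M = 1  ✓
triangle: need |j₁−j₂| ≤ J ≤ j₁+j₂, i.e. J ∈ [1, 2]; J = 5 is outside ✗ ⇒ coefficient is 0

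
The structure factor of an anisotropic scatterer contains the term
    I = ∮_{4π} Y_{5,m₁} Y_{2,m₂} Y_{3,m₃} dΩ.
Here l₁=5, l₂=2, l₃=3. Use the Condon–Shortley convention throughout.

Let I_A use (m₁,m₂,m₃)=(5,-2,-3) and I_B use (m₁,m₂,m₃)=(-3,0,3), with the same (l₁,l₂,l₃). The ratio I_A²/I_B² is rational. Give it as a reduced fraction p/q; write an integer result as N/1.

15/2

l's match ⇒ only the (l;m) 3-j factors differ between A and B.
A: triangle coeff Δ(5,2,3) = 1/2310; Σ_t [0,0]: t=0:+1/17280 = 1/17280; (3j)²=1/11 [(5 2 3; 5 -2 -3)], sign=+1
B: triangle coeff Δ(5,2,3) = 1/2310; Σ_t [2,2]: t=2:+1/2880 = 1/2880; (3j)²=2/165 [(5 2 3; -3 0 3)], sign=+1
I_A²/I_B² = (1/11)/(2/165) = 15/2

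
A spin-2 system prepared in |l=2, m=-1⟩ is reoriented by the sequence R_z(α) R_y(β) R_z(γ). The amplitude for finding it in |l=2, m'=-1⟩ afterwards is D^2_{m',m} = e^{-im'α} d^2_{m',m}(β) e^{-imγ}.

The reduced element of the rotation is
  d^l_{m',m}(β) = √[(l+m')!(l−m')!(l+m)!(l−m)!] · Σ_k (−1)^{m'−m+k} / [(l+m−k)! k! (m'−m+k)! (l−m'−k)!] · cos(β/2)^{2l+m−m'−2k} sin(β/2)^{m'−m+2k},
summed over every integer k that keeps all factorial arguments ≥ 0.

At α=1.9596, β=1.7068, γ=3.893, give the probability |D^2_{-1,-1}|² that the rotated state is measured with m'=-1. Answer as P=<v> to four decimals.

D^2_{-1,-1}(1.9596,1.7068,3.8930) = e^{-i·-1·1.9596}·d^2_{-1,-1}(1.7068)·e^{-i·-1·3.8930}. Compute d first:
With c≡cos(β/2)=0.657425 and s≡sin(β/2)=0.753520, N=[1·6·1·6]^{1/2}=6.000000
Admissible k: 0..1 (factorial args all ≥0)
  k=0: (−1)^0·6.0000/(6)·0.6574^4·0.7535^0 = +0.186803
  k=1: (−1)^1·6.0000/(2)·0.6574^2·0.7535^2 = -0.736213
d^2_{-1,-1}(1.7068) = +0.186803 -0.736213 = -0.549409
|D^2_{-1,-1}|² = |d^2_{-1,-1}(β)|² = (-0.549409)² = 0.301850 (the z-rotation phases have unit modulus)

P=0.3019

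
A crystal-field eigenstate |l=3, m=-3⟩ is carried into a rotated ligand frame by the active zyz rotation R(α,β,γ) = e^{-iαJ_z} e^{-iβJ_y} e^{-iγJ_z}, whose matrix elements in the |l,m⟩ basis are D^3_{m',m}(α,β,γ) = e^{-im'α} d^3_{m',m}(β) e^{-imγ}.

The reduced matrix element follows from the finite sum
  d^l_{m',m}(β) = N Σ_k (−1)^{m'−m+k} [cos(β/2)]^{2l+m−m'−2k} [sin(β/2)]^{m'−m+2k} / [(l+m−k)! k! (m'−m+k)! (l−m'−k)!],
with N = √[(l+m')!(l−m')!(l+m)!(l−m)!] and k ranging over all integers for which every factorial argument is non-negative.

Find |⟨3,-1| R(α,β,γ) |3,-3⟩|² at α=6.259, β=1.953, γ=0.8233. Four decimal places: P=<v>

P=0.0683

Split into d^3_{-1,-3}(β=1.9530) × two z-phases.
With c≡cos(β/2)=0.559926 and s≡sin(β/2)=0.828543, N=[2·24·1·720]^{1/2}=185.903201
Admissible k: 0..0 (factorial args all ≥0)
  k=0: (−1)^2·185.9032/(48)·0.5599^4·0.8285^2 = +0.261335
d^3_{-1,-3}(1.9530) = +0.261335
|D^3_{-1,-3}|² = |d^3_{-1,-3}(β)|² = (+0.261335)² = 0.068296 (the z-rotation phases have unit modulus)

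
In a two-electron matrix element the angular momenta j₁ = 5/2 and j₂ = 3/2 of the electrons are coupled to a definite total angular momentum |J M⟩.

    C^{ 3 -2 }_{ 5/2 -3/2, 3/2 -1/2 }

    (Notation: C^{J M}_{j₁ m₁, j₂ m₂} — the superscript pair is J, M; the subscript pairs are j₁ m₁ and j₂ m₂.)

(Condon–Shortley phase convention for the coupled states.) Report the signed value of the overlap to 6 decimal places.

√[7·1!4!2!/8! · 1!4!1!2!1!5!] = √(48)
  +(−1)^0/∏(0,1,4,1,0,1)! = 1/24  (running 1/24)
  +(−1)^1/∏(1,0,3,0,1,2)! = -1/12  (running -1/24)
⟨..|..⟩ = √(48)·(-1/24) = -0.288675

−√(1/12) = -0.288675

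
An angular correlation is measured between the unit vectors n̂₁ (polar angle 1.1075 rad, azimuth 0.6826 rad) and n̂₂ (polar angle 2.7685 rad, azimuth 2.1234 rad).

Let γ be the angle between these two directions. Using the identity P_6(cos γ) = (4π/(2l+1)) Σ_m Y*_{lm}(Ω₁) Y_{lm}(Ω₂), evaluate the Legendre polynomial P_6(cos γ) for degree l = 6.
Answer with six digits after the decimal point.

0.259593

Addition theorem: P_6(cos γ) = (4π/13) Σ_m Y*_{lm}(Ω₁) Y_{lm}(Ω₂), m = −6…6:
  term(m=-6) = (-0.000199, -0.000197)   from Y*(Ω₁)=(-0.143216, -0.201977), Y(Ω₂)=(0.001116, -0.000196)
  term(m=-5) = (-0.002600, 0.003420)   from Y*(Ω₁)=(-0.412794, -0.114870), Y(Ω₂)=(0.003706, -0.009316)
  term(m=-4) = (0.012763, 0.007307)   from Y*(Ω₁)=(-0.250697, 0.109316), Y(Ω₂)=(-0.032096, -0.043143)
  term(m=-3) = (-0.012221, 0.029732)   from Y*(Ω₁)=(0.076843, -0.148688), Y(Ω₂)=(-0.191339, 0.016691)
  term(m=-2) = (0.142228, 0.037834)   from Y*(Ω₁)=(-0.068039, -0.326258), Y(Ω₂)=(-0.198254, 0.394592)
  term(m=-1) = (-0.003684, 0.028176)   from Y*(Ω₁)=(0.041499, 0.033738), Y(Ω₂)=(0.278888, 0.452231)
  term(m=+0) = (-0.004022, 0.000000)   from Y*(Ω₁)=(0.333490, -0.000000), Y(Ω₂)=(-0.012059, 0.000000)
  term(m=+1) = (-0.003684, -0.028176)   from Y*(Ω₁)=(-0.041499, 0.033738), Y(Ω₂)=(-0.278888, 0.452231)
  term(m=+2) = (0.142228, -0.037834)   from Y*(Ω₁)=(-0.068039, 0.326258), Y(Ω₂)=(-0.198254, -0.394592)
  term(m=+3) = (-0.012221, -0.029732)   from Y*(Ω₁)=(-0.076843, -0.148688), Y(Ω₂)=(0.191339, 0.016691)
  term(m=+4) = (0.012763, -0.007307)   from Y*(Ω₁)=(-0.250697, -0.109316), Y(Ω₂)=(-0.032096, 0.043143)
  term(m=+5) = (-0.002600, -0.003420)   from Y*(Ω₁)=(0.412794, -0.114870), Y(Ω₂)=(-0.003706, -0.009316)
  term(m=+6) = (-0.000199, 0.000197)   from Y*(Ω₁)=(-0.143216, 0.201977), Y(Ω₂)=(0.001116, 0.000196)
Accumulated sum (0.268551, 0.000000); after 4π/(2l+1) scaling, (0.259593, 0.000000) ⇒ P_6 = 0.259593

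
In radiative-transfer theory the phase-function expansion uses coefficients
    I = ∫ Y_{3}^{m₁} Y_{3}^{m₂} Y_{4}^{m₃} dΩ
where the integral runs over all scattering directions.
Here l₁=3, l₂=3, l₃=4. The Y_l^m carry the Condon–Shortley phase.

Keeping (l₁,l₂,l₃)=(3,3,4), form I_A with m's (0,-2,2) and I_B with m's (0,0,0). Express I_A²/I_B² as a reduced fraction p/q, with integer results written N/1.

Same 3,3,4: normalisation and zero-m 3j drop out of the ratio.
A: Δ: 2! 4! 4! / 11! → 1/34650; sum: t=0:+1/72 t=1:−1/96 = 1/288; 3j²(3 3 4; 0 -2 2) = Δ·Π!·Σ² = 1/462  (sign +1)
B: Δ: 2! 4! 4! / 11! → 1/34650; sum: t=0:+1/72 t=1:−1/16 t=2:+1/72 = -5/144; 3j²(3 3 4; 0 0 0) = Δ·Π!·Σ² = 2/77  (sign -1)
I_A²/I_B² = (1/462)/(2/77) = 1/12

1/12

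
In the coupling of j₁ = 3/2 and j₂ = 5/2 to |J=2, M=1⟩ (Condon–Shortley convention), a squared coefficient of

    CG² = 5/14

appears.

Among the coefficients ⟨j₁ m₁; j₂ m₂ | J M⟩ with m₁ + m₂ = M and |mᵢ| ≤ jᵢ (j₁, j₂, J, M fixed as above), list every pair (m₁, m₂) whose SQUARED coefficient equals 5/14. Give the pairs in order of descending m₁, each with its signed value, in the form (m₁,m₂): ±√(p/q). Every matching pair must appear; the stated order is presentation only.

Admissible pairs with m₁+m₂ = M = 1: (-3/2,5/2), (-1/2,3/2), (1/2,1/2), (3/2,-1/2)
  (m₁,m₂)=(3/2,-1/2): CG² = 9/28, CG = +√(9/28)
  (m₁,m₂)=(1/2,1/2): CG² = 25/84, CG = −√(25/84)
  (m₁,m₂)=(-1/2,3/2): CG² = 1/42, CG = +√(1/42)
  (m₁,m₂)=(-3/2,5/2): CG² = 5/14, CG = +√(5/14)   ← matches the target
Pairs with CG² = 5/14: (-3/2,5/2): +√(5/14)

(-3/2,5/2): +√(5/14)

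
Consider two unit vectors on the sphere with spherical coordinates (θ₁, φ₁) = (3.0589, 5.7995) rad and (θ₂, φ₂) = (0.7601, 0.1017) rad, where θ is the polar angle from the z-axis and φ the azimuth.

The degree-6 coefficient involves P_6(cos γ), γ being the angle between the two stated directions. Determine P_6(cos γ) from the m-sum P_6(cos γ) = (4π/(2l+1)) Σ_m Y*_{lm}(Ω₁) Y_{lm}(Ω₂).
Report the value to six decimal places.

-0.043435

Addition theorem: P_6(cos γ) = (4π/13) Σ_m Y*_{lm}(Ω₁) Y_{lm}(Ω₂), m = −6…6:
  term(m=-6) = -0.000000+0.000000i   from Y*(Ω₁)=-0.000000-0.000000i, Y(Ω₂)=+0.042353-0.029614i
  term(m=-5) = +0.000001+0.000000i   from Y*(Ω₁)=+0.000005+0.000004i, Y(Ω₂)=+0.164490-0.091685i
  term(m=-4) = -0.000044-0.000045i   from Y*(Ω₁)=-0.000059-0.000154i, Y(Ω₂)=+0.352819-0.152006i
  term(m=-3) = +0.000229+0.001222i   from Y*(Ω₁)=-0.000346+0.002878i, Y(Ω₂)=+0.409174-0.128863i
  term(m=-2) = +0.001364-0.003226i   from Y*(Ω₁)=+0.019764-0.028678i, Y(Ω₂)=+0.098488-0.020313i
  term(m=-1) = +0.074553-0.049420i   from Y*(Ω₁)=-0.232849+0.122317i, Y(Ω₂)=-0.338312+0.034525i
  term(m=+0) = -0.197140+0.000000i   from Y*(Ω₁)=+0.945359-0.000000i, Y(Ω₂)=-0.208535+0.000000i
  term(m=+1) = +0.074553+0.049420i   from Y*(Ω₁)=+0.232849+0.122317i, Y(Ω₂)=+0.338312+0.034525i
  term(m=+2) = +0.001364+0.003226i   from Y*(Ω₁)=+0.019764+0.028678i, Y(Ω₂)=+0.098488+0.020313i
  term(m=+3) = +0.000229-0.001222i   from Y*(Ω₁)=+0.000346+0.002878i, Y(Ω₂)=-0.409174-0.128863i
  term(m=+4) = -0.000044+0.000045i   from Y*(Ω₁)=-0.000059+0.000154i, Y(Ω₂)=+0.352819+0.152006i
  term(m=+5) = +0.000001-0.000000i   from Y*(Ω₁)=-0.000005+0.000004i, Y(Ω₂)=-0.164490-0.091685i
  term(m=+6) = -0.000000-0.000000i   from Y*(Ω₁)=-0.000000+0.000000i, Y(Ω₂)=+0.042353+0.029614i
Σ over m = -0.044934-0.000000i; ×(4π/13) → -0.043435-0.000000i. Real part: -0.043435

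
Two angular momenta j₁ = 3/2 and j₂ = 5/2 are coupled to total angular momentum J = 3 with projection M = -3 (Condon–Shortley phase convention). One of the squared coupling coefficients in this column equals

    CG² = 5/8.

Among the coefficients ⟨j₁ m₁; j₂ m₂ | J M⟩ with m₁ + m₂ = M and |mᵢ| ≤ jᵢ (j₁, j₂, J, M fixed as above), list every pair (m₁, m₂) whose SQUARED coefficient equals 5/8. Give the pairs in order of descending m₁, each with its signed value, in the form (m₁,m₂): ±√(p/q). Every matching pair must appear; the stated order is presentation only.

Admissible pairs with m₁+m₂ = M = -3: (-3/2,-3/2), (-1/2,-5/2)
  (m₁,m₂)=(-1/2,-5/2): CG² = 5/8, CG = +√(5/8)   ← matches the target
  (m₁,m₂)=(-3/2,-3/2): CG² = 3/8, CG = −√(3/8)
Pairs with CG² = 5/8: (-1/2,-5/2): +√(5/8)

(-1/2,-5/2): +√(5/8)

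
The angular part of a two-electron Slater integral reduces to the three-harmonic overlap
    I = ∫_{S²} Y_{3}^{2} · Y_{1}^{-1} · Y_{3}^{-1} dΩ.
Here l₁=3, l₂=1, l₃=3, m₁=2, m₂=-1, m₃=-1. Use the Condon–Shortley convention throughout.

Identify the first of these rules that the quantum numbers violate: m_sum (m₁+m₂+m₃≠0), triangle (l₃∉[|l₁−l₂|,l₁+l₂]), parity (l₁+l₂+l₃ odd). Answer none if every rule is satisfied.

parity

m₁+m₂+m₃ = 2 − 1 − 1 = 0  ✓
triangle: |3−1|=2 ≤ l₃=3 ≤ 3+1=4  ✓
parity: l₁+l₂+l₃ = 7 is odd  ✗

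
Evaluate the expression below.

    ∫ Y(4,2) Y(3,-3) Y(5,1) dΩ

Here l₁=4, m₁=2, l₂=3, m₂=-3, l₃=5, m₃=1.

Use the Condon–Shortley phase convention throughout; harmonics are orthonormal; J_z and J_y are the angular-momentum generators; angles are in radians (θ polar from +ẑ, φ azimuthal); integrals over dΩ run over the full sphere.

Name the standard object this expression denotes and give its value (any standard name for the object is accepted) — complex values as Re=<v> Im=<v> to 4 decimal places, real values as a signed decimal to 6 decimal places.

Gaunt coefficient, +0.143662

This is a Gaunt coefficient — the integral of a triple product of spherical harmonics over the sphere.
m-sum 0 ✓  L=12 even ✓  1≤5≤7 ✓
Π(2lᵢ+1) = 9×7×11 = 693
triangle coeff Δ(4,3,5) = 1/180180
Σ_t [0,2]: t=0:+1/576 t=1:−1/144 t=2:+1/576 = -1/288
(3j)²=20/1001 [(4 3 5; 0 0 0)], sign=+1
Σ_t [0,0]: t=0:+1/2304 = 1/2304
(3j)²=75/4004 [(4 3 5; 2 -3 1)], sign=+1
⇒ 4πI² = 3375/13013
I = (+1)√(3375/13013/(4π)) = 0.14366244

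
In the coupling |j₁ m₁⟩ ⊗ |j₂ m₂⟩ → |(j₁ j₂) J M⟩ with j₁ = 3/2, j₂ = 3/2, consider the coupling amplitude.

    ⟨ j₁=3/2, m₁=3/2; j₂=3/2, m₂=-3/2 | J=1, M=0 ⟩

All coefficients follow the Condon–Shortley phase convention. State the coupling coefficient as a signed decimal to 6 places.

+√(9/20) = +0.670820

triangle: 2!×1!×1!/5! = 2/120
(j±m)!: 3!×0!×0!×3!×1!×1! = 36
prefactor² = (2J+1)×Δ×N² = 9/5
  k=0: +1/(0!×2!×0!×0!×1!×1!) = 1/2
Σ = 1/2  ⇒  CG² = 9/5×(1/2)² = 9/20
CG = +√(9/20) = +0.670820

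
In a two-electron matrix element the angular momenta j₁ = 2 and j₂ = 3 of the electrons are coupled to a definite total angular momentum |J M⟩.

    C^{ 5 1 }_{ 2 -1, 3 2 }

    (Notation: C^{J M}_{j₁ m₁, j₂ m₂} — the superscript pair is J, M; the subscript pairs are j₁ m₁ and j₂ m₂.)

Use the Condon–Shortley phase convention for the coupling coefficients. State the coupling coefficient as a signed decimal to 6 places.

√[11·0!4!6!/11! · 1!3!5!1!6!4!] = √(414720/7)
  +(−1)^0/∏(0,0,3,5,1,1)! = 1/720  (running 1/720)
⟨..|..⟩ = √(414720/7)·(1/720) = +0.338062

+0.338062  (= +√(4/35))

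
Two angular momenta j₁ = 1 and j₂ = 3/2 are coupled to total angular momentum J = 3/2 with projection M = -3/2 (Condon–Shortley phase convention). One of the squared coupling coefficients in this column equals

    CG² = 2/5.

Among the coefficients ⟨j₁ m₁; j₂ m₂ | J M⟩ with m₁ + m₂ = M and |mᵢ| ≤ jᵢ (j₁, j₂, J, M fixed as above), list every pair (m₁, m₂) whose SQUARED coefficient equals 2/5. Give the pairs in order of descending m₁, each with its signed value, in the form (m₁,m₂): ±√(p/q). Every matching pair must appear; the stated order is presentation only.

(-1,-1/2): −√(2/5)

Admissible pairs with m₁+m₂ = M = -3/2: (-1,-1/2), (0,-3/2)
  (m₁,m₂)=(0,-3/2): CG² = 3/5, CG = +√(3/5)
  (m₁,m₂)=(-1,-1/2): CG² = 2/5, CG = −√(2/5)   ← matches the target
Pairs with CG² = 2/5: (-1,-1/2): −√(2/5)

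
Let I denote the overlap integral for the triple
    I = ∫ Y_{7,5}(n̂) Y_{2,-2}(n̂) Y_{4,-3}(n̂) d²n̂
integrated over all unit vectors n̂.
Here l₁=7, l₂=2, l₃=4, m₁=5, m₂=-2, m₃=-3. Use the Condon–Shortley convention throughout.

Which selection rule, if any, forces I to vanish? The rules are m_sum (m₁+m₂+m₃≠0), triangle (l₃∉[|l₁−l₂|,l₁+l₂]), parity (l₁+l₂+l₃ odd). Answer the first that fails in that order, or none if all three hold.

m₁+m₂+m₃ = 5 − 2 − 3 = 0  ✓
triangle: need |l₁−l₂| ≤ l₃ ≤ l₁+l₂ = [5,9]; l₃=4 is outside  ✗
parity: l₁+l₂+l₃ = 13 is odd

triangle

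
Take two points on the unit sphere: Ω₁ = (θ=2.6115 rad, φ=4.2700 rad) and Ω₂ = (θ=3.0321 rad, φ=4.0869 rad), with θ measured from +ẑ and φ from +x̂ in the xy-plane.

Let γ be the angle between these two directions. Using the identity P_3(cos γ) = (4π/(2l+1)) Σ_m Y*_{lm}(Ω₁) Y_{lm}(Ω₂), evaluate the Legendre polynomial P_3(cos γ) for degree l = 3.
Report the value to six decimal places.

Summing Y*_{l m}(θ₁,φ₁)·Y_{l m}(θ₂,φ₂) over m ∈ [−3, 3]; prefactor 4π/(2·3+1) = 1.795196:
  m=-3: (0.052337, 0.013009) × (0.000519, 0.000164) = (0.000025, 0.000015)  (running Σ = (0.000025, 0.000015))
  m=-2: (0.142788, -0.174416) × (0.003814, 0.011515) = (0.002553, 0.000979)  (running Σ = (0.002578, 0.000994))
  m=-1: (-0.190397, -0.401934) × (-0.081473, 0.112808) = (0.060853, 0.011268)  (running Σ = (0.063431, 0.012263))
  m=0: (-0.232384, -0.000000) × (-0.719737, 0.000000) = (0.167255, 0.000000)  (running Σ = (0.230687, 0.012263))
  m=1: (0.190397, -0.401934) × (0.081473, 0.112808) = (0.060853, -0.011268)  (running Σ = (0.291540, 0.000994))
  m=2: (0.142788, 0.174416) × (0.003814, -0.011515) = (0.002553, -0.000979)  (running Σ = (0.294093, 0.000015))
  m=3: (-0.052337, 0.013009) × (-0.000519, 0.000164) = (0.000025, -0.000015)  (running Σ = (0.294118, -0.000000))
Accumulated sum (0.294118, -0.000000); after 4π/(2l+1) scaling, (0.528000, -0.000000) ⇒ P_3 = 0.528000

0.528000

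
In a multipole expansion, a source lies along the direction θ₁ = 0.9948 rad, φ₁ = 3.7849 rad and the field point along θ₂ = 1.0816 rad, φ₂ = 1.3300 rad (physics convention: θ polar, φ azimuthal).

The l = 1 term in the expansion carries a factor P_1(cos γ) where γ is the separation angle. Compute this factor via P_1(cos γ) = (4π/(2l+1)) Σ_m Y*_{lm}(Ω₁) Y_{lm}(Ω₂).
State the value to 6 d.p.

Term-by-term m-sum for l=1 (normalisation 4π/3 = 4.188790):
  [-1]  conj(Y_{1,-1})(Ω₁) = -0.231833-0.173804i ; Y_{1,-1}(Ω₂) = +0.072728-0.296172i ; Δ = -0.068337+0.056022i
  [+0]  conj(Y_{1,0})(Ω₁) = +0.266127-0.000000i ; Y_{1,0}(Ω₂) = +0.229602+0.000000i ; Δ = +0.061104+0.000000i
  [+1]  conj(Y_{1,1})(Ω₁) = +0.231833-0.173804i ; Y_{1,1}(Ω₂) = -0.072728-0.296172i ; Δ = -0.068337-0.056022i
Accumulated sum -0.075570+0.000000i; after 4π/(2l+1) scaling, -0.316548+0.000000i ⇒ P_1 = -0.316548

-0.316548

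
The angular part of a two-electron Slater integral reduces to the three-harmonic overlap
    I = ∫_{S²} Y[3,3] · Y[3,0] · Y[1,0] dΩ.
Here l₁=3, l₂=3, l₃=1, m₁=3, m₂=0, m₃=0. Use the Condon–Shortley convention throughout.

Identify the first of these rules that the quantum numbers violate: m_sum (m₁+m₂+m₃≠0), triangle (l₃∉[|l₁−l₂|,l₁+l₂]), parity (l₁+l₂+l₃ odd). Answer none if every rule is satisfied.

m_sum

Σmᵢ = 3  ✗
l₃∈[|l₁−l₂|,l₁+l₂]=[0,6], have l₃=1
Σlᵢ = 7 ⇒ odd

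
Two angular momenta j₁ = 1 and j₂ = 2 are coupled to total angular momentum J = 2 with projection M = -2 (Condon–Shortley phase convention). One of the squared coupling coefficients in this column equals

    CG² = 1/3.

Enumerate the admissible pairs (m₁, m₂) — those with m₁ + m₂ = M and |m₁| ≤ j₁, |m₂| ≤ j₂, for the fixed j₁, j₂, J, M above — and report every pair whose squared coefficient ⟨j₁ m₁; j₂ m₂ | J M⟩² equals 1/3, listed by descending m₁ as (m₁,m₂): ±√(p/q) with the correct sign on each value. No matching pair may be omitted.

Admissible pairs with m₁+m₂ = M = -2: (-1,-1), (0,-2)
  (m₁,m₂)=(0,-2): CG² = 2/3, CG = +√(2/3)
  (m₁,m₂)=(-1,-1): CG² = 1/3, CG = −√(1/3)   ← matches the target
Pairs with CG² = 1/3: (-1,-1): −√(1/3)

(-1,-1): −√(1/3)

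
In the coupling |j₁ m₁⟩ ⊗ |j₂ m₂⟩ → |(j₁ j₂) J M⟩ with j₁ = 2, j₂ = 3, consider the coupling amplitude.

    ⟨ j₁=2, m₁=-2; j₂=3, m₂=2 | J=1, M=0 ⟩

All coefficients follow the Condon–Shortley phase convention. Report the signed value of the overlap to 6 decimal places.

+√(1/7) ≈ +0.377964

triangle: 4!·0!·2!/7! = 48/5040
(j±m)!: 0!·4!·5!·1!·1!·1! = 2880
prefactor² = (2J+1)·Δ·N² = 576/7
  k=4: +1/(4!·0!·0!·1!·0!·1!) = 1/24
Σ = 1/24  ⇒  CG² = 576/7·(1/24)² = 1/7
CG = +√(1/7) = +0.377964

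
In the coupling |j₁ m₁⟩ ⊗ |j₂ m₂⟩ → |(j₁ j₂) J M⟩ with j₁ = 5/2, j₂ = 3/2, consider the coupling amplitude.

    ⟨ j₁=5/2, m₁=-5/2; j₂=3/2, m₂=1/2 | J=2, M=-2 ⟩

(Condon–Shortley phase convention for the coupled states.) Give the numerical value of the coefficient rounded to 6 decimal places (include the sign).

+0.690066

j₁+j₂−J=2  J+j₁−j₂=3  J−j₁+j₂=1  j₁+j₂+J+1=7
(j₁±m₁, j₂±m₂, J±M) = (0,5,2,1,0,4)
P² = 480/7
sum k=2..2:
  [2] +1/12 = 1/12
S = 1/12
C² = P²·S² = 10/21 ; C = +0.690066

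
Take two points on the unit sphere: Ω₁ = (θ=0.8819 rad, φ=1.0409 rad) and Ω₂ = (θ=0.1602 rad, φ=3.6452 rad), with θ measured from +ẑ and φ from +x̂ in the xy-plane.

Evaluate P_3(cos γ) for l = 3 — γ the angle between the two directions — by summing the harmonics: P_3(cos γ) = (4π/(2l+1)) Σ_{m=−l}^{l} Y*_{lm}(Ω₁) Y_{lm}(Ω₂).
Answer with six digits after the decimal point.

-0.427539

Expand P_3 via completeness: Σ_{m} conj(Y_{3,m}) at Ω₁ times Y_{3,m} at Ω₂ —
  [-3]  conj(Y_{3,-3})(Ω₁) = -0.19189 + 0.00363j ; Y_{3,-3}(Ω₂) = -0.00010 + 0.00169j ; Δ = 0.00001 - 0.00032j
  [-2]  conj(Y_{3,-2})(Ω₁) = -0.18933 + 0.33768j ; Y_{3,-2}(Ω₂) = 0.01371 - 0.02170j ; Δ = 0.00473 + 0.00874j
  [-1]  conj(Y_{3,-1})(Ω₁) = 0.12868 + 0.21967j ; Y_{3,-1}(Ω₂) = -0.17486 + 0.09635j ; Δ = -0.04367 - 0.02601j
  [+0]  conj(Y_{3,0})(Ω₁) = -0.23236 + 0.00000j ; Y_{3,0}(Ω₂) = 0.68993 + 0.00000j ; Δ = -0.16031 + 0.00000j
  [+1]  conj(Y_{3,1})(Ω₁) = -0.12868 + 0.21967j ; Y_{3,1}(Ω₂) = 0.17486 + 0.09635j ; Δ = -0.04367 + 0.02601j
  [+2]  conj(Y_{3,2})(Ω₁) = -0.18933 - 0.33768j ; Y_{3,2}(Ω₂) = 0.01371 + 0.02170j ; Δ = 0.00473 - 0.00874j
  [+3]  conj(Y_{3,3})(Ω₁) = 0.19189 + 0.00363j ; Y_{3,3}(Ω₂) = 0.00010 + 0.00169j ; Δ = 0.00001 + 0.00032j
Accumulated sum -0.23816 - 0.00000j; after 4π/(2l+1) scaling, -0.42754 - 0.00000j ⇒ P_3 = -0.427539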